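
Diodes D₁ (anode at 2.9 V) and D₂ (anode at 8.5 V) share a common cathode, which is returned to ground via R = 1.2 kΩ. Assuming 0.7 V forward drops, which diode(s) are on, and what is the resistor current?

Assume both conduct. Then node N would need to be at both 2.9−0.7 = 2.2 V and 8.5−0.7 = 7.8 V, which is impossible.
Assume only D₂ conducts: V_N = 8.5 − 0.7 = 7.8 V, so I_R = 7.8/1.2 = 6.5 mA.
Check D₁: its anode-to-cathode voltage is 2.9 − 7.8 = -4.9 V < 0.7 V, so it is off. The assumption is consistent.

Only D₂ conducts; I_R ≈ 6.5 mA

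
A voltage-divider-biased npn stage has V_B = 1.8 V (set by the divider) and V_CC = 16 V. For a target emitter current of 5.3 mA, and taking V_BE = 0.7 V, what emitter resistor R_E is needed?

V_E = V_B − V_BE = 1.8 − 0.7 = 1.1 V.
R_E = V_E / I_E = 1.1 / 5.3 = 0.208 kΩ.

R_E ≈ 0.21 kΩ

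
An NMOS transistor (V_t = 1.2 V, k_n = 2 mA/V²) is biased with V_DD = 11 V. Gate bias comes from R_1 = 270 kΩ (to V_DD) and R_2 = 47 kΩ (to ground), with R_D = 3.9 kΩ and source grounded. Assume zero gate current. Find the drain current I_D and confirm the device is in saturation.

I_D ≈ 0.19 mA

V_G = V_DD·R_2/(R_1+R_2) = 11×47/317 = 1.63 V. With the source grounded, V_GS = V_G = 1.63 V.
Assume saturation: I_D = (k_n/2)(V_GS − V_t)² = (2/2)×(1.63 − 1.2)² = 1×0.431² = 0.186 mA.
V_DS = V_DD − I_D·R_D = 11 − 0.186×3.9 = 10.3 V.
Saturation requires V_DS ≥ V_GS − V_t = 0.431 V; 10.3 ≥ 0.431 ✓.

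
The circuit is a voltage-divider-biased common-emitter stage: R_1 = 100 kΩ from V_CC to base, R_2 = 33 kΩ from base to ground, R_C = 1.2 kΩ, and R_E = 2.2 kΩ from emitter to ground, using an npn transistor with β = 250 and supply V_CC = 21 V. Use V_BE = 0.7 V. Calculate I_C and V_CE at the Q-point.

Thevenize the base divider: V_Th = V_CC·R_2/(R_1+R_2) = 21×33/133 = 5.21 V, R_Th = R_1‖R_2 = 24.8 kΩ.
Base-emitter loop: V_Th = I_B·R_Th + V_BE + (β+1)I_B·R_E, so I_B = (5.21 − 0.7) / (24.8 + 251×2.2) = 0.00782 mA.
I_C = β·I_B = 250×0.00782 = 1.95 mA, and I_E = (β+1)I_B = 1.96 mA.
V_CE = V_CC − I_C·R_C − I_E·R_E = 21 − 1.95×1.2 − 1.96×2.2 = 14.3 V.
V_CE = 14.3 V > 0.2 V confirms active-region operation.

I_C ≈ 2 mA, V_CE ≈ 14 V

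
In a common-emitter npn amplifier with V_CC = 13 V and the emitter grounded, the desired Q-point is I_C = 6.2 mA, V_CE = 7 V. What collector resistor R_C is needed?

R_C ≈ 0.97 kΩ

Collector loop: V_CC = I_C·R_C + V_CE.
R_C = (V_CC − V_CE)/I_C = (13 − 7)/6.2 = 0.968 kΩ.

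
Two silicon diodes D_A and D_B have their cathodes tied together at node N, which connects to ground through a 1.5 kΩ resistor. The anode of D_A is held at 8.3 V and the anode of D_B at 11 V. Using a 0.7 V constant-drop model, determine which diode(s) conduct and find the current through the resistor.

Only D_B conducts; I_R ≈ 6.9 mA

Assume both conduct. Then node N would need to be at both 8.3−0.7 = 7.6 V and 11−0.7 = 10.3 V, which is impossible.
Assume only D_B conducts: V_N = 11 − 0.7 = 10.3 V, so I_R = 10.3/1.5 = 6.87 mA.
Check D_A: its anode-to-cathode voltage is 8.3 − 10.3 = -2 V < 0.7 V, so it is off. The assumption is consistent.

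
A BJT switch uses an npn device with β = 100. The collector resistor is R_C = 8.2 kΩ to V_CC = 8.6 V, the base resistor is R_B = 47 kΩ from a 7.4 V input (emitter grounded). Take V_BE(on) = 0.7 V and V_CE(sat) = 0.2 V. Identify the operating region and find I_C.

Assume active: I_B = (7.4 − 0.7)/47 = 0.143 mA, giving I_C = β·I_B = 14.3 mA.
But then V_CE = 8.6 − 14.3×8.2 = -108 V < V_CE(sat) = 0.2 V — impossible in the active region.
So the transistor is saturated. With V_CE = 0.2 V, I_C = (V_CC − 0.2)/R_C = 8.4/8.2 = 1.02 mA.
Check: β·I_B = 14.3 mA > I_C = 1.02 mA, confirming saturation.

saturation; I_C ≈ 1 mA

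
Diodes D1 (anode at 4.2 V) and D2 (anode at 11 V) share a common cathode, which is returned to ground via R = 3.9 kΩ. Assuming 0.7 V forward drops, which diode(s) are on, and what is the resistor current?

Only D2 conducts; I_R ≈ 2.6 mA

Assume both conduct. Then node N would need to be at both 4.2−0.7 = 3.5 V and 11−0.7 = 10.3 V, which is impossible.
Assume only D2 conducts: V_N = 11 − 0.7 = 10.3 V, so I_R = 10.3/3.9 = 2.64 mA.
Check D1: its anode-to-cathode voltage is 4.2 − 10.3 = -6.1 V < 0.7 V, so it is off. The assumption is consistent.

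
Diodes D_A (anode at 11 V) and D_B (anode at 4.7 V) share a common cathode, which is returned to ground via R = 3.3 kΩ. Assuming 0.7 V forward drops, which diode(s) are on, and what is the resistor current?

Assume both conduct. Then node N would need to be at both 11−0.7 = 10.3 V and 4.7−0.7 = 4 V, which is impossible.
Assume only D_A conducts: V_N = 11 − 0.7 = 10.3 V, so I_R = 10.3/3.3 = 3.12 mA.
Check D_B: its anode-to-cathode voltage is 4.7 − 10.3 = -5.6 V < 0.7 V, so it is off. The assumption is consistent.

Only D_A conducts; I_R ≈ 3.1 mA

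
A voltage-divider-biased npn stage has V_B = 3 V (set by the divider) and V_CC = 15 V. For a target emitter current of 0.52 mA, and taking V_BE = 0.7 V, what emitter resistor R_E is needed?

V_E = V_B − V_BE = 3 − 0.7 = 2.3 V.
R_E = V_E / I_E = 2.3 / 0.52 = 4.42 kΩ.

R_E ≈ 4.4 kΩ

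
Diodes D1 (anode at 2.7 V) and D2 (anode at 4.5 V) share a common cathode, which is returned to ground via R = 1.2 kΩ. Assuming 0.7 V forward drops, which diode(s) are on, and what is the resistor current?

Only D2 conducts; I_R ≈ 3.2 mA

Assume both conduct. Then node N would need to be at both 2.7−0.7 = 2 V and 4.5−0.7 = 3.8 V, which is impossible.
Assume only D2 conducts: V_N = 4.5 − 0.7 = 3.8 V, so I_R = 3.8/1.2 = 3.17 mA.
Check D1: its anode-to-cathode voltage is 2.7 − 3.8 = -1.1 V < 0.7 V, so it is off. The assumption is consistent.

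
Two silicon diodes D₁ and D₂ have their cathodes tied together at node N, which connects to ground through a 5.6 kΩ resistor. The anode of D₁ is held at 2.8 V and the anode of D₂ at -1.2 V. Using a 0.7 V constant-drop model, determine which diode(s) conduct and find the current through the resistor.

Only D₁ conducts; I_R ≈ 0.37 mA

Assume both conduct. Then node N would need to be at both 2.8−0.7 = 2.1 V and -1.2−0.7 = -1.9 V, which is impossible.
Assume only D₁ conducts: V_N = 2.8 − 0.7 = 2.1 V, so I_R = 2.1/5.6 = 0.375 mA.
Check D₂: its anode-to-cathode voltage is -1.2 − 2.1 = -3.3 V < 0.7 V, so it is off. The assumption is consistent.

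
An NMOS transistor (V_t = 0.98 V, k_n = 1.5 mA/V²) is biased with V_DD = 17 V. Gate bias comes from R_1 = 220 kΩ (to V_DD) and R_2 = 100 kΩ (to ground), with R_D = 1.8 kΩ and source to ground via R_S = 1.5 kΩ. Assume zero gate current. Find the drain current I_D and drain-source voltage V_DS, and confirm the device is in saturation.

V_G = V_DD·R_2/(R_1+R_2) = 17×100/320 = 5.31 V.
Assume saturation: I_D = (k_n/2)(V_GS − V_t)² with V_GS = V_G − I_D·R_S = 5.31 − 1.5·I_D.
Substituting gives 1.69·I_D² − 10.7·I_D + 14.1 = 0, with roots I_D = 1.84 or 4.53 mA.
The root I_D = 4.53 mA gives V_GS = -1.48 V ≤ V_t, so take I_D = 1.84 mA.
Then V_GS = 2.55 V and V_DS = V_DD − I_D(R_D+R_S) = 17 − 1.84×3.3 = 10.9 V.
Saturation requires V_DS ≥ V_GS − V_t = 1.57 V; 10.9 ≥ 1.57 ✓.

I_D ≈ 1.8 mA, V_DS ≈ 11 V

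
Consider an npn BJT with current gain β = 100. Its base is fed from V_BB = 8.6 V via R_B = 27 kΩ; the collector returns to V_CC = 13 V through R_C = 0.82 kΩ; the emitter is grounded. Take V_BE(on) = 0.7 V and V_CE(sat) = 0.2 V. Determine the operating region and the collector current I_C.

Assume active: I_B = (8.6 − 0.7)/27 = 0.293 mA, giving I_C = β·I_B = 29.3 mA.
But then V_CE = 13 − 29.3×0.82 = -11 V < V_CE(sat) = 0.2 V — impossible in the active region.
So the transistor is saturated. With V_CE = 0.2 V, I_C = (V_CC − 0.2)/R_C = 12.8/0.82 = 15.6 mA.
Check: β·I_B = 29.3 mA > I_C = 15.6 mA, confirming saturation.

saturation; I_C ≈ 16 mA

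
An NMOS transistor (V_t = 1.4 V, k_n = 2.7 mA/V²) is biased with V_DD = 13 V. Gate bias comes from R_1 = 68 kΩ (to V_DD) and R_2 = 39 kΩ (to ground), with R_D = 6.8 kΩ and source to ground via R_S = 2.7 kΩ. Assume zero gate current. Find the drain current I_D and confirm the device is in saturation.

I_D ≈ 0.93 mA

V_G = V_DD·R_2/(R_1+R_2) = 13×39/107 = 4.74 V.
Assume saturation: I_D = (k_n/2)(V_GS − V_t)² with V_GS = V_G − I_D·R_S = 4.74 − 2.7·I_D.
Substituting gives 9.84·I_D² − 25.3·I_D + 15 = 0, with roots I_D = 0.929 or 1.65 mA.
The root I_D = 1.65 mA gives V_GS = 0.296 V ≤ V_t, so take I_D = 0.929 mA.
Then V_GS = 2.23 V and V_DS = V_DD − I_D(R_D+R_S) = 13 − 0.929×9.5 = 4.17 V.
Saturation requires V_DS ≥ V_GS − V_t = 0.83 V; 4.17 ≥ 0.83 ✓.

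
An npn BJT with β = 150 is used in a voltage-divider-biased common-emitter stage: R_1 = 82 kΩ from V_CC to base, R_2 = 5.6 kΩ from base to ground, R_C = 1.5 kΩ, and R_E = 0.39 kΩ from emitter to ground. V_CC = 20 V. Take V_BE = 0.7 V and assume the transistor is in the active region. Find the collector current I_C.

Thevenize the base divider: V_Th = V_CC·R_2/(R_1+R_2) = 20×5.6/87.6 = 1.28 V, R_Th = R_1‖R_2 = 5.24 kΩ.
Base-emitter loop: V_Th = I_B·R_Th + V_BE + (β+1)I_B·R_E, so I_B = (1.28 − 0.7) / (5.24 + 151×0.39) = 0.00902 mA.
I_C = β·I_B = 150×0.00902 = 1.35 mA, and I_E = (β+1)I_B = 1.36 mA.
V_CE = V_CC − I_C·R_C − I_E·R_E = 20 − 1.35×1.5 − 1.36×0.39 = 17.4 V.
V_CE = 17.4 V > 0.2 V confirms active-region operation.

I_C ≈ 1.4 mA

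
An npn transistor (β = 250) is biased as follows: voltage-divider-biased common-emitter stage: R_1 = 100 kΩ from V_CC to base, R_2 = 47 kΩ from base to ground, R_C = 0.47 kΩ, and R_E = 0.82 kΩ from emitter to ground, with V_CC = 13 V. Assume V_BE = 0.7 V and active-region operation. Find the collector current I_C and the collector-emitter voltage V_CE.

I_C ≈ 3.6 mA, V_CE ≈ 8.3 V

Thevenize the base divider: V_Th = V_CC·R_2/(R_1+R_2) = 13×47/147 = 4.16 V, R_Th = R_1‖R_2 = 32 kΩ.
Base-emitter loop: V_Th = I_B·R_Th + V_BE + (β+1)I_B·R_E, so I_B = (4.16 − 0.7) / (32 + 251×0.82) = 0.0145 mA.
I_C = β·I_B = 250×0.0145 = 3.63 mA, and I_E = (β+1)I_B = 3.65 mA.
V_CE = V_CC − I_C·R_C − I_E·R_E = 13 − 3.63×0.47 − 3.65×0.82 = 8.3 V.
V_CE = 8.3 V > 0.2 V confirms active-region operation.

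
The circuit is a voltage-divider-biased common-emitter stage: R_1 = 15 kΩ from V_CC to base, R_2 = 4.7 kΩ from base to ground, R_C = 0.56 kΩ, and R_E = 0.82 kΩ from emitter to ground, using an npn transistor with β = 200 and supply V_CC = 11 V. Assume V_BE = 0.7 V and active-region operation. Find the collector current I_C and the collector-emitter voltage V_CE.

Thevenize the base divider: V_Th = V_CC·R_2/(R_1+R_2) = 11×4.7/19.7 = 2.62 V, R_Th = R_1‖R_2 = 3.58 kΩ.
Base-emitter loop: V_Th = I_B·R_Th + V_BE + (β+1)I_B·R_E, so I_B = (2.62 − 0.7) / (3.58 + 201×0.82) = 0.0114 mA.
I_C = β·I_B = 200×0.0114 = 2.29 mA, and I_E = (β+1)I_B = 2.3 mA.
V_CE = V_CC − I_C·R_C − I_E·R_E = 11 − 2.29×0.56 − 2.3×0.82 = 7.84 V.
V_CE = 7.84 V > 0.2 V confirms active-region operation.

I_C ≈ 2.3 mA, V_CE ≈ 7.8 V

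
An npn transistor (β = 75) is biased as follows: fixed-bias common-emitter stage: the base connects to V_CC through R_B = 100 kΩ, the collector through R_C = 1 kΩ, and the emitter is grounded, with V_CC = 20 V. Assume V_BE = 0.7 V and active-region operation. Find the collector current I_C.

I_C ≈ 14 mA

Base loop: V_CC = I_B·R_B + V_BE, so I_B = (20 − 0.7)/100 kΩ = 0.193 mA.
In the active region I_C = β·I_B = 75 × 0.193 = 14.5 mA.
Collector loop: V_CE = V_CC − I_C·R_C = 20 − 14.5×1 = 5.53 V.
Since V_CE = 5.53 V > V_CE(sat) ≈ 0.2 V, the transistor is in the active region as assumed.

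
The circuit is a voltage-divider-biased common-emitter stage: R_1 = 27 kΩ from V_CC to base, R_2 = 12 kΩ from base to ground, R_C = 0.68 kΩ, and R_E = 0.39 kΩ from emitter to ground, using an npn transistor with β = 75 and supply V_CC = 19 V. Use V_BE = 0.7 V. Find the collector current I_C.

I_C ≈ 10 mA

Thevenize the base divider: V_Th = V_CC·R_2/(R_1+R_2) = 19×12/39 = 5.85 V, R_Th = R_1‖R_2 = 8.31 kΩ.
Base-emitter loop: V_Th = I_B·R_Th + V_BE + (β+1)I_B·R_E, so I_B = (5.85 − 0.7) / (8.31 + 76×0.39) = 0.136 mA.
I_C = β·I_B = 75×0.136 = 10.2 mA, and I_E = (β+1)I_B = 10.3 mA.
V_CE = V_CC − I_C·R_C − I_E·R_E = 19 − 10.2×0.68 − 10.3×0.39 = 8.06 V.
V_CE = 8.06 V > 0.2 V confirms active-region operation.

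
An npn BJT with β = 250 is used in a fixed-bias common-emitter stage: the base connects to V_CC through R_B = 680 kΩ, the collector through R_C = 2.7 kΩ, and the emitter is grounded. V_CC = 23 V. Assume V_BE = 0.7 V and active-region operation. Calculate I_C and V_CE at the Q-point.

I_C ≈ 8.2 mA, V_CE ≈ 0.86 V

Base loop: V_CC = I_B·R_B + V_BE, so I_B = (23 − 0.7)/680 kΩ = 0.0328 mA.
In the active region I_C = β·I_B = 250 × 0.0328 = 8.2 mA.
Collector loop: V_CE = V_CC − I_C·R_C = 23 − 8.2×2.7 = 0.864 V.
Since V_CE = 0.864 V > V_CE(sat) ≈ 0.2 V, the transistor is in the active region as assumed.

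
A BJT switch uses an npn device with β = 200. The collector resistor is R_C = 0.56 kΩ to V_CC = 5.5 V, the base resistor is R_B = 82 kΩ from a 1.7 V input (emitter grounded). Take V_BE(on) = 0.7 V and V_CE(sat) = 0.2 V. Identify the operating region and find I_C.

active; I_C ≈ 2.4 mA

Assume active. Base-emitter loop: I_B = (V_BB − V_BE)/R_B = (1.7 − 0.7)/82 = 0.0122 mA.
I_C = β·I_B = 200×0.0122 = 2.44 mA.
V_CE = V_CC − I_C·R_C = 5.5 − 2.44×0.56 = 4.13 V > V_CE(sat), so the active-region assumption holds.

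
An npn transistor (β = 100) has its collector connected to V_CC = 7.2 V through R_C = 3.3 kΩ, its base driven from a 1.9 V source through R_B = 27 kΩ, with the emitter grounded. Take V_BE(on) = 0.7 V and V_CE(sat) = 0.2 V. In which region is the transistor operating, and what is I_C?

saturation; I_C ≈ 2.1 mA

Assume active: I_B = (1.9 − 0.7)/27 = 0.0444 mA, giving I_C = β·I_B = 4.44 mA.
But then V_CE = 7.2 − 4.44×3.3 = -7.47 V < V_CE(sat) = 0.2 V — impossible in the active region.
So the transistor is saturated. With V_CE = 0.2 V, I_C = (V_CC − 0.2)/R_C = 7/3.3 = 2.12 mA.
Check: β·I_B = 4.44 mA > I_C = 2.12 mA, confirming saturation.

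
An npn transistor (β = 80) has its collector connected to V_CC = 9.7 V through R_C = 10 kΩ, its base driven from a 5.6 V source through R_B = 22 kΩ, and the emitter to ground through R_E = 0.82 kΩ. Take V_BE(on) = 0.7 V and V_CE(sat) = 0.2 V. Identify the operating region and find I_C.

saturation; I_C ≈ 0.86 mA

Assume active: I_B = (5.6 − 0.7)/(22 + 81×0.82) = 0.0554 mA, I_C = β·I_B = 4.43 mA.
Then V_CE = 9.7 − 4.43×10 − 4.49×0.82 = -38.3 V < 0.2 V — the active assumption fails.
Re-solve with V_CE = 0.2 V. KCL at the emitter: V_E/R_E = (V_BB−0.7−V_E)/R_B + (V_CC−0.2−V_E)/R_C, giving V_E = 0.859 V.
I_C = (V_CC − 0.2 − V_E)/R_C = (9.5 − 0.859)/10 = 0.864 mA.
Check: I_B = (4.9 − 0.859)/22 = 0.184 mA, and β·I_B = 14.7 mA > I_C, confirming saturation.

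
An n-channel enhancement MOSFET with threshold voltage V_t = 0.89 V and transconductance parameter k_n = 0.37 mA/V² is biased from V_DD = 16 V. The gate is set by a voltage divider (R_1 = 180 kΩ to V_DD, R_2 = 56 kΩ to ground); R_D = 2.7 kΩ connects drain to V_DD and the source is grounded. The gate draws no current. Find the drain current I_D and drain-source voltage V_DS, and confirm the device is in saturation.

V_G = V_DD·R_2/(R_1+R_2) = 16×56/236 = 3.8 V. With the source grounded, V_GS = V_G = 3.8 V.
Assume saturation: I_D = (k_n/2)(V_GS − V_t)² = (0.37/2)×(3.8 − 0.89)² = 0.185×2.91² = 1.56 mA.
V_DS = V_DD − I_D·R_D = 16 − 1.56×2.7 = 11.8 V.
Saturation requires V_DS ≥ V_GS − V_t = 2.91 V; 11.8 ≥ 2.91 ✓.

I_D ≈ 1.6 mA, V_DS ≈ 12 V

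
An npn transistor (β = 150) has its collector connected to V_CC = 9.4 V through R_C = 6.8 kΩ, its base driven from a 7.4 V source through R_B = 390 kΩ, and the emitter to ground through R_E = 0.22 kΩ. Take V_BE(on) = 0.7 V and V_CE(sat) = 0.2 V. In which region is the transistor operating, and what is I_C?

Assume active: I_B = (7.4 − 0.7)/(390 + 151×0.22) = 0.0158 mA, I_C = β·I_B = 2.37 mA.
Then V_CE = 9.4 − 2.37×6.8 − 2.39×0.22 = -7.27 V < 0.2 V — the active assumption fails.
Re-solve with V_CE = 0.2 V. KCL at the emitter: V_E/R_E = (V_BB−0.7−V_E)/R_B + (V_CC−0.2−V_E)/R_C, giving V_E = 0.292 V.
I_C = (V_CC − 0.2 − V_E)/R_C = (9.2 − 0.292)/6.8 = 1.31 mA.
Check: I_B = (6.7 − 0.292)/390 = 0.0164 mA, and β·I_B = 2.46 mA > I_C, confirming saturation.

saturation; I_C ≈ 1.3 mA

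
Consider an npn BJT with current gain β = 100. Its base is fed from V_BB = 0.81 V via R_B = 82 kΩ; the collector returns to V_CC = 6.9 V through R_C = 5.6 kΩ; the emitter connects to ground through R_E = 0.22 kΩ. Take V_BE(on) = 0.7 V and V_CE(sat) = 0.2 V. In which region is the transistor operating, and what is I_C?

Assume active. Base-emitter loop: I_B = (V_BB − V_BE)/(R_B + (β+1)R_E) = (0.81 − 0.7)/(82 + 101×0.22) = 0.00106 mA.
I_C = β·I_B = 100×0.00106 = 0.106 mA.
V_CE = V_CC − I_C·R_C − I_E·R_E = 6.9 − 0.106×5.6 − 0.107×0.22 = 6.29 V > V_CE(sat), so the active-region assumption holds.

active; I_C ≈ 0.11 mA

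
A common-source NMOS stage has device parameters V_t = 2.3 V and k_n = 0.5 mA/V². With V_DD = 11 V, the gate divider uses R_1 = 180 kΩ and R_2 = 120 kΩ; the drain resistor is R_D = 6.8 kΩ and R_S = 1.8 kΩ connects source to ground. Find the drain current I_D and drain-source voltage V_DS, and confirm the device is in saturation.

I_D ≈ 0.43 mA, V_DS ≈ 7.3 V

V_G = V_DD·R_2/(R_1+R_2) = 11×120/300 = 4.4 V.
Assume saturation: I_D = (k_n/2)(V_GS − V_t)² with V_GS = V_G − I_D·R_S = 4.4 − 1.8·I_D.
Substituting gives 0.81·I_D² − 2.89·I_D + 1.1 = 0, with roots I_D = 0.434 or 3.13 mA.
The root I_D = 3.13 mA gives V_GS = -1.24 V ≤ V_t, so take I_D = 0.434 mA.
Then V_GS = 3.62 V and V_DS = V_DD − I_D(R_D+R_S) = 11 − 0.434×8.6 = 7.26 V.
Saturation requires V_DS ≥ V_GS − V_t = 1.32 V; 7.26 ≥ 1.32 ✓.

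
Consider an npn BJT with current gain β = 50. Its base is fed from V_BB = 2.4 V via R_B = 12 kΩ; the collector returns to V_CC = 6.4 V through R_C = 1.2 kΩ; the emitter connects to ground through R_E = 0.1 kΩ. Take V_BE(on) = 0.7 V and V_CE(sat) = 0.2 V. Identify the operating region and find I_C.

Assume active: I_B = (2.4 − 0.7)/(12 + 51×0.1) = 0.0994 mA, I_C = β·I_B = 4.97 mA.
Then V_CE = 6.4 − 4.97×1.2 − 5.07×0.1 = -0.0719 V < 0.2 V — the active assumption fails.
Re-solve with V_CE = 0.2 V. KCL at the emitter: V_E/R_E = (V_BB−0.7−V_E)/R_B + (V_CC−0.2−V_E)/R_C, giving V_E = 0.486 V.
I_C = (V_CC − 0.2 − V_E)/R_C = (6.2 − 0.486)/1.2 = 4.76 mA.
Check: I_B = (1.7 − 0.486)/12 = 0.101 mA, and β·I_B = 5.06 mA > I_C, confirming saturation.

saturation; I_C ≈ 4.8 mA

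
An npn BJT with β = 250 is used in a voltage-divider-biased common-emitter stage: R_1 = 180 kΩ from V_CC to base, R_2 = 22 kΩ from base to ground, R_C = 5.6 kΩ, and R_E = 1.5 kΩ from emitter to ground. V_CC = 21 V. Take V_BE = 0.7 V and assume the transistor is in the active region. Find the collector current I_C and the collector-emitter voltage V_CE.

Thevenize the base divider: V_Th = V_CC·R_2/(R_1+R_2) = 21×22/202 = 2.29 V, R_Th = R_1‖R_2 = 19.6 kΩ.
Base-emitter loop: V_Th = I_B·R_Th + V_BE + (β+1)I_B·R_E, so I_B = (2.29 − 0.7) / (19.6 + 251×1.5) = 0.00401 mA.
I_C = β·I_B = 250×0.00401 = 1 mA, and I_E = (β+1)I_B = 1.01 mA.
V_CE = V_CC − I_C·R_C − I_E·R_E = 21 − 1×5.6 − 1.01×1.5 = 13.9 V.
V_CE = 13.9 V > 0.2 V confirms active-region operation.

I_C ≈ 1 mA, V_CE ≈ 14 V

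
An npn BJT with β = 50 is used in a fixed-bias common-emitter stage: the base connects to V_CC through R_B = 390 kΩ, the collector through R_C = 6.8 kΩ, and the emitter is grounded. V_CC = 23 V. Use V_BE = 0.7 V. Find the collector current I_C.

I_C ≈ 2.9 mA

Base loop: V_CC = I_B·R_B + V_BE, so I_B = (23 − 0.7)/390 kΩ = 0.0572 mA.
In the active region I_C = β·I_B = 50 × 0.0572 = 2.86 mA.
Collector loop: V_CE = V_CC − I_C·R_C = 23 − 2.86×6.8 = 3.56 V.
Since V_CE = 3.56 V > V_CE(sat) ≈ 0.2 V, the transistor is in the active region as assumed.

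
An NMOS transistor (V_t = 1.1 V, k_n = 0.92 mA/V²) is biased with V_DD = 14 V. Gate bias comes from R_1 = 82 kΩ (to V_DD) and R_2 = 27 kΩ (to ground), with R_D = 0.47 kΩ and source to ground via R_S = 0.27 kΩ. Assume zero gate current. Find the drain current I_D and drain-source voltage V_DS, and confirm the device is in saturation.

I_D ≈ 1.7 mA, V_DS ≈ 13 V

V_G = V_DD·R_2/(R_1+R_2) = 14×27/109 = 3.47 V.
Assume saturation: I_D = (k_n/2)(V_GS − V_t)² with V_GS = V_G − I_D·R_S = 3.47 − 0.27·I_D.
Substituting gives 0.0335·I_D² − 1.59·I_D + 2.58 = 0, with roots I_D = 1.68 or 45.7 mA.
The root I_D = 45.7 mA gives V_GS = -8.86 V ≤ V_t, so take I_D = 1.68 mA.
Then V_GS = 3.01 V and V_DS = V_DD − I_D(R_D+R_S) = 14 − 1.68×0.74 = 12.8 V.
Saturation requires V_DS ≥ V_GS − V_t = 1.91 V; 12.8 ≥ 1.91 ✓.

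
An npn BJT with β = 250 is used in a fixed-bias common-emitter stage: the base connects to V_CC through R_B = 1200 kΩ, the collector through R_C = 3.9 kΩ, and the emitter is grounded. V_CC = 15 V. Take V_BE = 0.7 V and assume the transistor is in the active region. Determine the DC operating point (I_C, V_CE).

I_C ≈ 3 mA, V_CE ≈ 3.4 V

Base loop: V_CC = I_B·R_B + V_BE, so I_B = (15 − 0.7)/1200 kΩ = 0.0119 mA.
In the active region I_C = β·I_B = 250 × 0.0119 = 2.98 mA.
Collector loop: V_CE = V_CC − I_C·R_C = 15 − 2.98×3.9 = 3.38 V.
Since V_CE = 3.38 V > V_CE(sat) ≈ 0.2 V, the transistor is in the active region as assumed.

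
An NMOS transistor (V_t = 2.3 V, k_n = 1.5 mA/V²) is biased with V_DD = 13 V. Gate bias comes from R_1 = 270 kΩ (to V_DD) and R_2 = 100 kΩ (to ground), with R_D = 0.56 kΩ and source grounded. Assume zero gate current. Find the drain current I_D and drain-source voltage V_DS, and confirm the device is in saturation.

V_G = V_DD·R_2/(R_1+R_2) = 13×100/370 = 3.51 V. With the source grounded, V_GS = V_G = 3.51 V.
Assume saturation: I_D = (k_n/2)(V_GS − V_t)² = (1.5/2)×(3.51 − 2.3)² = 0.75×1.21² = 1.1 mA.
V_DS = V_DD − I_D·R_D = 13 − 1.1×0.56 = 12.4 V.
Saturation requires V_DS ≥ V_GS − V_t = 1.21 V; 12.4 ≥ 1.21 ✓.

I_D ≈ 1.1 mA, V_DS ≈ 12 V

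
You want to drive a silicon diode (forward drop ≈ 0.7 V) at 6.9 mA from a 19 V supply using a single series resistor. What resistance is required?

The resistor drops V_S − V_D = 19 − 0.7 = 18.3 V at 6.9 mA.
R = 18.3 V / 6.9 mA = 2.65 kΩ.

R ≈ 2.7 kΩ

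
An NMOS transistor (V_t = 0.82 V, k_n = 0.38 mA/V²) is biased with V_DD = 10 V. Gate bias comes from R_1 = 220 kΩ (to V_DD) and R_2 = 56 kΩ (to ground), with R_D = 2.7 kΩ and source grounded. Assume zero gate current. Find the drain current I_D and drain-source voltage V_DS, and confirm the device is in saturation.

V_G = V_DD·R_2/(R_1+R_2) = 10×56/276 = 2.03 V. With the source grounded, V_GS = V_G = 2.03 V.
Assume saturation: I_D = (k_n/2)(V_GS − V_t)² = (0.38/2)×(2.03 − 0.82)² = 0.19×1.21² = 0.278 mA.
V_DS = V_DD − I_D·R_D = 10 − 0.278×2.7 = 9.25 V.
Saturation requires V_DS ≥ V_GS − V_t = 1.21 V; 9.25 ≥ 1.21 ✓.

I_D ≈ 0.28 mA, V_DS ≈ 9.3 V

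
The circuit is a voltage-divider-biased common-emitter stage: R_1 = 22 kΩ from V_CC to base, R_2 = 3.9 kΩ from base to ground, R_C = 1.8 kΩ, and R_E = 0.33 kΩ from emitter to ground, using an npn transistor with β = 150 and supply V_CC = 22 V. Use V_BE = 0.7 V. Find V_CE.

V_CE ≈ 6.3 V

Thevenize the base divider: V_Th = V_CC·R_2/(R_1+R_2) = 22×3.9/25.9 = 3.31 V, R_Th = R_1‖R_2 = 3.31 kΩ.
Base-emitter loop: V_Th = I_B·R_Th + V_BE + (β+1)I_B·R_E, so I_B = (3.31 − 0.7) / (3.31 + 151×0.33) = 0.0492 mA.
I_C = β·I_B = 150×0.0492 = 7.37 mA, and I_E = (β+1)I_B = 7.42 mA.
V_CE = V_CC − I_C·R_C − I_E·R_E = 22 − 7.37×1.8 − 7.42×0.33 = 6.28 V.
V_CE = 6.28 V > 0.2 V confirms active-region operation.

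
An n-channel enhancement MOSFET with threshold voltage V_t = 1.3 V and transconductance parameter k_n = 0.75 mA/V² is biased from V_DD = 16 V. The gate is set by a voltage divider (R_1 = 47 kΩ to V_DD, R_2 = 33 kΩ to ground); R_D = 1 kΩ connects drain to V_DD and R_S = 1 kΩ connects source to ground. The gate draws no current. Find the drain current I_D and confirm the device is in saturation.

I_D ≈ 2.6 mA

V_G = V_DD·R_2/(R_1+R_2) = 16×33/80 = 6.6 V.
Assume saturation: I_D = (k_n/2)(V_GS − V_t)² with V_GS = V_G − I_D·R_S = 6.6 − 1·I_D.
Substituting gives 0.375·I_D² − 4.97·I_D + 10.5 = 0, with roots I_D = 2.64 or 10.6 mA.
The root I_D = 10.6 mA gives V_GS = -4.02 V ≤ V_t, so take I_D = 2.64 mA.
Then V_GS = 3.96 V and V_DS = V_DD − I_D(R_D+R_S) = 16 − 2.64×2 = 10.7 V.
Saturation requires V_DS ≥ V_GS − V_t = 2.66 V; 10.7 ≥ 2.66 ✓.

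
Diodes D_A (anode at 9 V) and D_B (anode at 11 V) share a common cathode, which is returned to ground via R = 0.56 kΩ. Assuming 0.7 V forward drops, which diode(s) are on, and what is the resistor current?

Assume both conduct. Then node N would need to be at both 9−0.7 = 8.3 V and 11−0.7 = 10.3 V, which is impossible.
Assume only D_B conducts: V_N = 11 − 0.7 = 10.3 V, so I_R = 10.3/0.56 = 18.4 mA.
Check D_A: its anode-to-cathode voltage is 9 − 10.3 = -1.3 V < 0.7 V, so it is off. The assumption is consistent.

Only D_B conducts; I_R ≈ 18 mA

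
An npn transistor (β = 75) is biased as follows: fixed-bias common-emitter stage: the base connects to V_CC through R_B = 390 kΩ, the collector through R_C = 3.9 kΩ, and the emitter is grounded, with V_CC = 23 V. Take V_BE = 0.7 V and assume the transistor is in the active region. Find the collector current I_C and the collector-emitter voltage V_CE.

Base loop: V_CC = I_B·R_B + V_BE, so I_B = (23 − 0.7)/390 kΩ = 0.0572 mA.
In the active region I_C = β·I_B = 75 × 0.0572 = 4.29 mA.
Collector loop: V_CE = V_CC − I_C·R_C = 23 − 4.29×3.9 = 6.28 V.
Since V_CE = 6.28 V > V_CE(sat) ≈ 0.2 V, the transistor is in the active region as assumed.

I_C ≈ 4.3 mA, V_CE ≈ 6.3 V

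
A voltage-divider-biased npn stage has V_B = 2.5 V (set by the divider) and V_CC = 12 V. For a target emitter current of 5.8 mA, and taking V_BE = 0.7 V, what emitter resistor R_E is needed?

R_E ≈ 0.31 kΩ

V_E = V_B − V_BE = 2.5 − 0.7 = 1.8 V.
R_E = V_E / I_E = 1.8 / 5.8 = 0.31 kΩ.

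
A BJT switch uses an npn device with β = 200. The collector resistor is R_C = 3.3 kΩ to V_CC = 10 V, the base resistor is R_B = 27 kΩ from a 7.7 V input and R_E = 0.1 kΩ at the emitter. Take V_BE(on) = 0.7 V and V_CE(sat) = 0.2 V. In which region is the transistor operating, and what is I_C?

Assume active: I_B = (7.7 − 0.7)/(27 + 201×0.1) = 0.149 mA, I_C = β·I_B = 29.7 mA.
Then V_CE = 10 − 29.7×3.3 − 29.9×0.1 = -91.1 V < 0.2 V — the active assumption fails.
Re-solve with V_CE = 0.2 V. KCL at the emitter: V_E/R_E = (V_BB−0.7−V_E)/R_B + (V_CC−0.2−V_E)/R_C, giving V_E = 0.312 V.
I_C = (V_CC − 0.2 − V_E)/R_C = (9.8 − 0.312)/3.3 = 2.88 mA.
Check: I_B = (7 − 0.312)/27 = 0.248 mA, and β·I_B = 49.5 mA > I_C, confirming saturation.

saturation; I_C ≈ 2.9 mA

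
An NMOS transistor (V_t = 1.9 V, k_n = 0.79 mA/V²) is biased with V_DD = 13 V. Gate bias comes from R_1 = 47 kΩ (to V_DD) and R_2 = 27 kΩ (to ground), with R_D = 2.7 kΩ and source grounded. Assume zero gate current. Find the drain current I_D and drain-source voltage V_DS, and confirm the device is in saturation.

V_G = V_DD·R_2/(R_1+R_2) = 13×27/74 = 4.74 V. With the source grounded, V_GS = V_G = 4.74 V.
Assume saturation: I_D = (k_n/2)(V_GS − V_t)² = (0.79/2)×(4.74 − 1.9)² = 0.395×2.84² = 3.19 mA.
V_DS = V_DD − I_D·R_D = 13 − 3.19×2.7 = 4.38 V.
Saturation requires V_DS ≥ V_GS − V_t = 2.84 V; 4.38 ≥ 2.84 ✓.

I_D ≈ 3.2 mA, V_DS ≈ 4.4 V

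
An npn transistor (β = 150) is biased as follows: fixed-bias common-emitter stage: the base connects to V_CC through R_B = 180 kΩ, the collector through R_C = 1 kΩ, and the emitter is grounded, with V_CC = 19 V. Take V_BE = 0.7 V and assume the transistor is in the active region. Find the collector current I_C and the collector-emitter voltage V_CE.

I_C ≈ 15 mA, V_CE ≈ 3.8 V

Base loop: V_CC = I_B·R_B + V_BE, so I_B = (19 − 0.7)/180 kΩ = 0.102 mA.
In the active region I_C = β·I_B = 150 × 0.102 = 15.2 mA.
Collector loop: V_CE = V_CC − I_C·R_C = 19 − 15.2×1 = 3.75 V.
Since V_CE = 3.75 V > V_CE(sat) ≈ 0.2 V, the transistor is in the active region as assumed.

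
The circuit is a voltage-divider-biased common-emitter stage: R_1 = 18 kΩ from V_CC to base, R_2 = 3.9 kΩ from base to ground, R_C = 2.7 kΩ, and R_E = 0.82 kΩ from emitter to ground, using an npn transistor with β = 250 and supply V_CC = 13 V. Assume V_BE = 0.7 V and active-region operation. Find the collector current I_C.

I_C ≈ 1.9 mA

Thevenize the base divider: V_Th = V_CC·R_2/(R_1+R_2) = 13×3.9/21.9 = 2.32 V, R_Th = R_1‖R_2 = 3.21 kΩ.
Base-emitter loop: V_Th = I_B·R_Th + V_BE + (β+1)I_B·R_E, so I_B = (2.32 − 0.7) / (3.21 + 251×0.82) = 0.00773 mA.
I_C = β·I_B = 250×0.00773 = 1.93 mA, and I_E = (β+1)I_B = 1.94 mA.
V_CE = V_CC − I_C·R_C − I_E·R_E = 13 − 1.93×2.7 − 1.94×0.82 = 6.19 V.
V_CE = 6.19 V > 0.2 V confirms active-region operation.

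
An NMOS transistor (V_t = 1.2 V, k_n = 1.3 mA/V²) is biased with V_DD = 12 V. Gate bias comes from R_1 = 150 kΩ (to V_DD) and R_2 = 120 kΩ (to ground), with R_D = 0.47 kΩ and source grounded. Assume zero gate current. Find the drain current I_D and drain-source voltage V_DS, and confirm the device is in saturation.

V_G = V_DD·R_2/(R_1+R_2) = 12×120/270 = 5.33 V. With the source grounded, V_GS = V_G = 5.33 V.
Assume saturation: I_D = (k_n/2)(V_GS − V_t)² = (1.3/2)×(5.33 − 1.2)² = 0.65×4.13² = 11.1 mA.
V_DS = V_DD − I_D·R_D = 12 − 11.1×0.47 = 6.78 V.
Saturation requires V_DS ≥ V_GS − V_t = 4.13 V; 6.78 ≥ 4.13 ✓.

I_D ≈ 11 mA, V_DS ≈ 6.8 V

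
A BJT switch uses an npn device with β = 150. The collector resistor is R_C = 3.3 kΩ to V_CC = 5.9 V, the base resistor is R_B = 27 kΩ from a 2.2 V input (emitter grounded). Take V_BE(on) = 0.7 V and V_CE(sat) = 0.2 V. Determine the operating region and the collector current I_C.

Assume active: I_B = (2.2 − 0.7)/27 = 0.0556 mA, giving I_C = β·I_B = 8.33 mA.
But then V_CE = 5.9 − 8.33×3.3 = -21.6 V < V_CE(sat) = 0.2 V — impossible in the active region.
So the transistor is saturated. With V_CE = 0.2 V, I_C = (V_CC − 0.2)/R_C = 5.7/3.3 = 1.73 mA.
Check: β·I_B = 8.33 mA > I_C = 1.73 mA, confirming saturation.

saturation; I_C ≈ 1.7 mA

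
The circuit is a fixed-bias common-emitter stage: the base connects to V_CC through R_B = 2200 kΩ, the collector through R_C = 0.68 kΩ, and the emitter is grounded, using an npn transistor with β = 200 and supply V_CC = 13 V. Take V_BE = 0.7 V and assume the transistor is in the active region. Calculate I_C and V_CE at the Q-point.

Base loop: V_CC = I_B·R_B + V_BE, so I_B = (13 − 0.7)/2200 kΩ = 0.00559 mA.
In the active region I_C = β·I_B = 200 × 0.00559 = 1.12 mA.
Collector loop: V_CE = V_CC − I_C·R_C = 13 − 1.12×0.68 = 12.2 V.
Since V_CE = 12.2 V > V_CE(sat) ≈ 0.2 V, the transistor is in the active region as assumed.

I_C ≈ 1.1 mA, V_CE ≈ 12 V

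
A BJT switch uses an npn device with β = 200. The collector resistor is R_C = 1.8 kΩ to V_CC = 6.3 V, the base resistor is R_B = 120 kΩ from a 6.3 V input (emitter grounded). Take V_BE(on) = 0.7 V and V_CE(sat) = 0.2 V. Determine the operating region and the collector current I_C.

saturation; I_C ≈ 3.4 mA

Assume active: I_B = (6.3 − 0.7)/120 = 0.0467 mA, giving I_C = β·I_B = 9.33 mA.
But then V_CE = 6.3 − 9.33×1.8 = -10.5 V < V_CE(sat) = 0.2 V — impossible in the active region.
So the transistor is saturated. With V_CE = 0.2 V, I_C = (V_CC − 0.2)/R_C = 6.1/1.8 = 3.39 mA.
Check: β·I_B = 9.33 mA > I_C = 3.39 mA, confirming saturation.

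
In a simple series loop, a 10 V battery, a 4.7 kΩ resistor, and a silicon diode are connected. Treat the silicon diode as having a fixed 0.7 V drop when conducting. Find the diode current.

KVL around the loop: 10 = V_D + I·R = 0.7 + I × 4.7 kΩ.
So I = (10 − 0.7) / 4.7 kΩ = 9.3 / 4.7 = 1.98 mA.

I ≈ 2 mA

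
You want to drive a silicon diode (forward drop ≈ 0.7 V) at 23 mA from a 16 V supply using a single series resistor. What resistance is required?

R ≈ 0.67 kΩ

The resistor drops V_S − V_D = 16 − 0.7 = 15.3 V at 23 mA.
R = 15.3 V / 23 mA = 0.665 kΩ.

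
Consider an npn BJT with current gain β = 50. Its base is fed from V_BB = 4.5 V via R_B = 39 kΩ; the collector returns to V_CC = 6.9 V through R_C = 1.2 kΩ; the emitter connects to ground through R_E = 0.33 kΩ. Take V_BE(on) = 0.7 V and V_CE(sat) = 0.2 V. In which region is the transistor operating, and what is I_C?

Assume active. Base-emitter loop: I_B = (V_BB − V_BE)/(R_B + (β+1)R_E) = (4.5 − 0.7)/(39 + 51×0.33) = 0.0681 mA.
I_C = β·I_B = 50×0.0681 = 3.4 mA.
V_CE = V_CC − I_C·R_C − I_E·R_E = 6.9 − 3.4×1.2 − 3.47×0.33 = 1.67 V > V_CE(sat), so the active-region assumption holds.

active; I_C ≈ 3.4 mA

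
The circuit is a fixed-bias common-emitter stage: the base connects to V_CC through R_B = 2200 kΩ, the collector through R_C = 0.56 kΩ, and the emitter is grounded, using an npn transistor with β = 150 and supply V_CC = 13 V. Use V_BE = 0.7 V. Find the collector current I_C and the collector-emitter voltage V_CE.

I_C ≈ 0.84 mA, V_CE ≈ 13 V

Base loop: V_CC = I_B·R_B + V_BE, so I_B = (13 − 0.7)/2200 kΩ = 0.00559 mA.
In the active region I_C = β·I_B = 150 × 0.00559 = 0.839 mA.
Collector loop: V_CE = V_CC − I_C·R_C = 13 − 0.839×0.56 = 12.5 V.
Since V_CE = 12.5 V > V_CE(sat) ≈ 0.2 V, the transistor is in the active region as assumed.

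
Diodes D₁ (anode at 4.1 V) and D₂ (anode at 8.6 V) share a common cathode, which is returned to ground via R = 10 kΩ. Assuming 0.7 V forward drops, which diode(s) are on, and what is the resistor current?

Only D₂ conducts; I_R ≈ 0.79 mA

Assume both conduct. Then node N would need to be at both 4.1−0.7 = 3.4 V and 8.6−0.7 = 7.9 V, which is impossible.
Assume only D₂ conducts: V_N = 8.6 − 0.7 = 7.9 V, so I_R = 7.9/10 = 0.79 mA.
Check D₁: its anode-to-cathode voltage is 4.1 − 7.9 = -3.8 V < 0.7 V, so it is off. The assumption is consistent.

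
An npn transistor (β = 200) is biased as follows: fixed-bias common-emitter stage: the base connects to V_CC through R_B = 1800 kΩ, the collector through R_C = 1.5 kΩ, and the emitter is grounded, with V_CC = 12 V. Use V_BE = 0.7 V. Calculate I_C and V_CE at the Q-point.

Base loop: V_CC = I_B·R_B + V_BE, so I_B = (12 − 0.7)/1800 kΩ = 0.00628 mA.
In the active region I_C = β·I_B = 200 × 0.00628 = 1.26 mA.
Collector loop: V_CE = V_CC − I_C·R_C = 12 − 1.26×1.5 = 10.1 V.
Since V_CE = 10.1 V > V_CE(sat) ≈ 0.2 V, the transistor is in the active region as assumed.

I_C ≈ 1.3 mA, V_CE ≈ 10 V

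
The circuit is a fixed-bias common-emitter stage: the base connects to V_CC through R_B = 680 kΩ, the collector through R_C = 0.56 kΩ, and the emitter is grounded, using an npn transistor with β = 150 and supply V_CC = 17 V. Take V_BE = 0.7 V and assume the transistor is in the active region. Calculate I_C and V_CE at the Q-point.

Base loop: V_CC = I_B·R_B + V_BE, so I_B = (17 − 0.7)/680 kΩ = 0.024 mA.
In the active region I_C = β·I_B = 150 × 0.024 = 3.6 mA.
Collector loop: V_CE = V_CC − I_C·R_C = 17 − 3.6×0.56 = 15 V.
Since V_CE = 15 V > V_CE(sat) ≈ 0.2 V, the transistor is in the active region as assumed.

I_C ≈ 3.6 mA, V_CE ≈ 15 V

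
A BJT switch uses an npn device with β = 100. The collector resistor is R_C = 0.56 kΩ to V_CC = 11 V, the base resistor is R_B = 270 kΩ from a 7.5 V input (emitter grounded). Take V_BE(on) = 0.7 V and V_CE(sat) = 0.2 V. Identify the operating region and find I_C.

Assume active. Base-emitter loop: I_B = (V_BB − V_BE)/R_B = (7.5 − 0.7)/270 = 0.0252 mA.
I_C = β·I_B = 100×0.0252 = 2.52 mA.
V_CE = V_CC − I_C·R_C = 11 − 2.52×0.56 = 9.59 V > V_CE(sat), so the active-region assumption holds.

active; I_C ≈ 2.5 mA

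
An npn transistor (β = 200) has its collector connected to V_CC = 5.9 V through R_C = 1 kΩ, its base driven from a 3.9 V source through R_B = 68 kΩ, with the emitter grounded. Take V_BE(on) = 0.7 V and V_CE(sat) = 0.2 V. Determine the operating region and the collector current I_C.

Assume active: I_B = (3.9 − 0.7)/68 = 0.0471 mA, giving I_C = β·I_B = 9.41 mA.
But then V_CE = 5.9 − 9.41×1 = -3.51 V < V_CE(sat) = 0.2 V — impossible in the active region.
So the transistor is saturated. With V_CE = 0.2 V, I_C = (V_CC − 0.2)/R_C = 5.7/1 = 5.7 mA.
Check: β·I_B = 9.41 mA > I_C = 5.7 mA, confirming saturation.

saturation; I_C ≈ 5.7 mA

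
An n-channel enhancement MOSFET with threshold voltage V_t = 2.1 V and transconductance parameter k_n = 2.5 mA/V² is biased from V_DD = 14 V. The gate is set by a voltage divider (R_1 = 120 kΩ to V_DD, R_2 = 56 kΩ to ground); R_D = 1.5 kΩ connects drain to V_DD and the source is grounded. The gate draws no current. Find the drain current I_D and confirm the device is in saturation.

I_D ≈ 6.9 mA

V_G = V_DD·R_2/(R_1+R_2) = 14×56/176 = 4.45 V. With the source grounded, V_GS = V_G = 4.45 V.
Assume saturation: I_D = (k_n/2)(V_GS − V_t)² = (2.5/2)×(4.45 − 2.1)² = 1.25×2.35² = 6.93 mA.
V_DS = V_DD − I_D·R_D = 14 − 6.93×1.5 = 3.61 V.
Saturation requires V_DS ≥ V_GS − V_t = 2.35 V; 3.61 ≥ 2.35 ✓.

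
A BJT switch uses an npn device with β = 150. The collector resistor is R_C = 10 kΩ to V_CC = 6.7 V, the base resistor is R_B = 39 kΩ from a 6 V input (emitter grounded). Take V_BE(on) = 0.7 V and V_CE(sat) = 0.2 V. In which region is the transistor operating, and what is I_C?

saturation; I_C ≈ 0.65 mA

Assume active: I_B = (6 − 0.7)/39 = 0.136 mA, giving I_C = β·I_B = 20.4 mA.
But then V_CE = 6.7 − 20.4×10 = -197 V < V_CE(sat) = 0.2 V — impossible in the active region.
So the transistor is saturated. With V_CE = 0.2 V, I_C = (V_CC − 0.2)/R_C = 6.5/10 = 0.65 mA.
Check: β·I_B = 20.4 mA > I_C = 0.65 mA, confirming saturation.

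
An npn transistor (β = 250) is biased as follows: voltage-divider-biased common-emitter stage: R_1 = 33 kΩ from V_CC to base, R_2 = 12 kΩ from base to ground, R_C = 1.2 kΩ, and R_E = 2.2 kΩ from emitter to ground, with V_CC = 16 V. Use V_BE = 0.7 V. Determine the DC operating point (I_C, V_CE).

I_C ≈ 1.6 mA, V_CE ≈ 11 V

Thevenize the base divider: V_Th = V_CC·R_2/(R_1+R_2) = 16×12/45 = 4.27 V, R_Th = R_1‖R_2 = 8.8 kΩ.
Base-emitter loop: V_Th = I_B·R_Th + V_BE + (β+1)I_B·R_E, so I_B = (4.27 − 0.7) / (8.8 + 251×2.2) = 0.00636 mA.
I_C = β·I_B = 250×0.00636 = 1.59 mA, and I_E = (β+1)I_B = 1.6 mA.
V_CE = V_CC − I_C·R_C − I_E·R_E = 16 − 1.59×1.2 − 1.6×2.2 = 10.6 V.
V_CE = 10.6 V > 0.2 V confirms active-region operation.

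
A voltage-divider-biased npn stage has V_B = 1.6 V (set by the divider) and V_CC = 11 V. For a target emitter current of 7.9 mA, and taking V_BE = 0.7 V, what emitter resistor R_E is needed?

V_E = V_B − V_BE = 1.6 − 0.7 = 0.9 V.
R_E = V_E / I_E = 0.9 / 7.9 = 0.114 kΩ.

R_E ≈ 0.11 kΩ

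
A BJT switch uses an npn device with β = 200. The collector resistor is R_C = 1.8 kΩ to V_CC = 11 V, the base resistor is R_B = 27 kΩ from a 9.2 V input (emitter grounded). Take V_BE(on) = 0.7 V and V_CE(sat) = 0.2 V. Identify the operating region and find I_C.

saturation; I_C ≈ 6 mA

Assume active: I_B = (9.2 − 0.7)/27 = 0.315 mA, giving I_C = β·I_B = 63 mA.
But then V_CE = 11 − 63×1.8 = -102 V < V_CE(sat) = 0.2 V — impossible in the active region.
So the transistor is saturated. With V_CE = 0.2 V, I_C = (V_CC − 0.2)/R_C = 10.8/1.8 = 6 mA.
Check: β·I_B = 63 mA > I_C = 6 mA, confirming saturation.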